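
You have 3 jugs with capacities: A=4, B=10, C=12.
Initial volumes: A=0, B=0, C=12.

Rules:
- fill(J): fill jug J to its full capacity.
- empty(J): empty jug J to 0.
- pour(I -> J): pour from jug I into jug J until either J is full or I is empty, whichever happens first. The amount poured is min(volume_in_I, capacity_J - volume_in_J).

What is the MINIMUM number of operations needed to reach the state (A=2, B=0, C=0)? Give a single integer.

BFS from (A=0, B=0, C=12). One shortest path:
  1. pour(C -> B) -> (A=0 B=10 C=2)
  2. empty(B) -> (A=0 B=0 C=2)
  3. pour(C -> A) -> (A=2 B=0 C=0)
Reached target in 3 moves.

Answer: 3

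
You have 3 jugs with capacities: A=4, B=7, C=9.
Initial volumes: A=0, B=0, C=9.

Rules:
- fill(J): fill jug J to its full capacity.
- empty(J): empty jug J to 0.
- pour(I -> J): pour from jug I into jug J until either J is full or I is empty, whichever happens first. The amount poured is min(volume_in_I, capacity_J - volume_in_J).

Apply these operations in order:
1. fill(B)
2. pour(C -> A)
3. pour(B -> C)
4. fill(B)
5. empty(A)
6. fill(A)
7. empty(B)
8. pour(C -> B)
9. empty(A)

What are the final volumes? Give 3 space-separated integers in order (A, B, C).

Answer: 0 7 2

Derivation:
Step 1: fill(B) -> (A=0 B=7 C=9)
Step 2: pour(C -> A) -> (A=4 B=7 C=5)
Step 3: pour(B -> C) -> (A=4 B=3 C=9)
Step 4: fill(B) -> (A=4 B=7 C=9)
Step 5: empty(A) -> (A=0 B=7 C=9)
Step 6: fill(A) -> (A=4 B=7 C=9)
Step 7: empty(B) -> (A=4 B=0 C=9)
Step 8: pour(C -> B) -> (A=4 B=7 C=2)
Step 9: empty(A) -> (A=0 B=7 C=2)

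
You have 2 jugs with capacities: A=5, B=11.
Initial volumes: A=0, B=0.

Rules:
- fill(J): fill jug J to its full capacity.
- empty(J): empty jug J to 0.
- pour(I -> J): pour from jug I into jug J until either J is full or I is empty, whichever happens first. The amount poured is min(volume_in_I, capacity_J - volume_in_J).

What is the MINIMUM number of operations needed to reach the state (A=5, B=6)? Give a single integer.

BFS from (A=0, B=0). One shortest path:
  1. fill(B) -> (A=0 B=11)
  2. pour(B -> A) -> (A=5 B=6)
Reached target in 2 moves.

Answer: 2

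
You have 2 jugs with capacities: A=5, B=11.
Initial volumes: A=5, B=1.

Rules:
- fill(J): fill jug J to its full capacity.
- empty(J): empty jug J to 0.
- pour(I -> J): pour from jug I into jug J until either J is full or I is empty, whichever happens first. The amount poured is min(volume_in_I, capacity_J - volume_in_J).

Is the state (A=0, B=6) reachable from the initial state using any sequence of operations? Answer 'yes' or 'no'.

Answer: yes

Derivation:
BFS from (A=5, B=1):
  1. pour(A -> B) -> (A=0 B=6)
Target reached → yes.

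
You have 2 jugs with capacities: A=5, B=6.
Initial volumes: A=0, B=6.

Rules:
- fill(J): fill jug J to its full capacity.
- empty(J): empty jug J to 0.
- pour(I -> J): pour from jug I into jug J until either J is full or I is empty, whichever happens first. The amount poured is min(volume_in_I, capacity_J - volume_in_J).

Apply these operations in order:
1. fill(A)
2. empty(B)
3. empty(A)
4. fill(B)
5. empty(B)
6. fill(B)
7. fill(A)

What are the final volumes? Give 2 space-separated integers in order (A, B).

Step 1: fill(A) -> (A=5 B=6)
Step 2: empty(B) -> (A=5 B=0)
Step 3: empty(A) -> (A=0 B=0)
Step 4: fill(B) -> (A=0 B=6)
Step 5: empty(B) -> (A=0 B=0)
Step 6: fill(B) -> (A=0 B=6)
Step 7: fill(A) -> (A=5 B=6)

Answer: 5 6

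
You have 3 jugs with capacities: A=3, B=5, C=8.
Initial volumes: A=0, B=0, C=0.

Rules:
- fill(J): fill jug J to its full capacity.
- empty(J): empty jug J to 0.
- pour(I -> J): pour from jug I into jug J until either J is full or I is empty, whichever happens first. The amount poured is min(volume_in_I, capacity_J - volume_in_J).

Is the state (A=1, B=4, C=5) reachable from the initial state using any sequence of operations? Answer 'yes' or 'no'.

Answer: no

Derivation:
BFS explored all 160 reachable states.
Reachable set includes: (0,0,0), (0,0,1), (0,0,2), (0,0,3), (0,0,4), (0,0,5), (0,0,6), (0,0,7), (0,0,8), (0,1,0), (0,1,1), (0,1,2) ...
Target (A=1, B=4, C=5) not in reachable set → no.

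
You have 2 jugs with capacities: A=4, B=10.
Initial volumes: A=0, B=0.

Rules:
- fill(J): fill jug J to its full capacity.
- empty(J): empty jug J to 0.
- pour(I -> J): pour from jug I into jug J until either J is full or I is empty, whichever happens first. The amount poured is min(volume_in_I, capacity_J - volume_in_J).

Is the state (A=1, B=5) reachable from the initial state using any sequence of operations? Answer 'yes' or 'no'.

BFS explored all 14 reachable states.
Reachable set includes: (0,0), (0,2), (0,4), (0,6), (0,8), (0,10), (2,0), (2,10), (4,0), (4,2), (4,4), (4,6) ...
Target (A=1, B=5) not in reachable set → no.

Answer: no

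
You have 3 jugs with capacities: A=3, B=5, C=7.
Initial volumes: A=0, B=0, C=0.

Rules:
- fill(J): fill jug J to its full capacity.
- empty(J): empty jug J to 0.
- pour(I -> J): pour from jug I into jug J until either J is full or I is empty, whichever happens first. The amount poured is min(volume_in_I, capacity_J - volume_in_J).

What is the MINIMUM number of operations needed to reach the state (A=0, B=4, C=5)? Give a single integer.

Answer: 7

Derivation:
BFS from (A=0, B=0, C=0). One shortest path:
  1. fill(C) -> (A=0 B=0 C=7)
  2. pour(C -> B) -> (A=0 B=5 C=2)
  3. pour(C -> A) -> (A=2 B=5 C=0)
  4. pour(B -> C) -> (A=2 B=0 C=5)
  5. fill(B) -> (A=2 B=5 C=5)
  6. pour(B -> A) -> (A=3 B=4 C=5)
  7. empty(A) -> (A=0 B=4 C=5)
Reached target in 7 moves.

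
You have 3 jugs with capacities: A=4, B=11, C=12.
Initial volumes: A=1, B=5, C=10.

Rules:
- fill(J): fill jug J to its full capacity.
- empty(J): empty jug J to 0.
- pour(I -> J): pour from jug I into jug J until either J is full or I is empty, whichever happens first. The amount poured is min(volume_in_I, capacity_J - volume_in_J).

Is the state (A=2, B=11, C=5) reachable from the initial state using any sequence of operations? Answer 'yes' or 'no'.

Answer: yes

Derivation:
BFS from (A=1, B=5, C=10):
  1. fill(A) -> (A=4 B=5 C=10)
  2. pour(A -> C) -> (A=2 B=5 C=12)
  3. empty(C) -> (A=2 B=5 C=0)
  4. pour(B -> C) -> (A=2 B=0 C=5)
  5. fill(B) -> (A=2 B=11 C=5)
Target reached → yes.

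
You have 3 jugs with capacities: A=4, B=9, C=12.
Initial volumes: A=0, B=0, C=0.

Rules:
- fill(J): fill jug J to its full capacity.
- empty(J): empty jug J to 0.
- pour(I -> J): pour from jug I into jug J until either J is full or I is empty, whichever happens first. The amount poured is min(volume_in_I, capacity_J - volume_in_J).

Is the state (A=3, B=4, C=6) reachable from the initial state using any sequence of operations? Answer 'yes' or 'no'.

Answer: no

Derivation:
BFS explored all 386 reachable states.
Reachable set includes: (0,0,0), (0,0,1), (0,0,2), (0,0,3), (0,0,4), (0,0,5), (0,0,6), (0,0,7), (0,0,8), (0,0,9), (0,0,10), (0,0,11) ...
Target (A=3, B=4, C=6) not in reachable set → no.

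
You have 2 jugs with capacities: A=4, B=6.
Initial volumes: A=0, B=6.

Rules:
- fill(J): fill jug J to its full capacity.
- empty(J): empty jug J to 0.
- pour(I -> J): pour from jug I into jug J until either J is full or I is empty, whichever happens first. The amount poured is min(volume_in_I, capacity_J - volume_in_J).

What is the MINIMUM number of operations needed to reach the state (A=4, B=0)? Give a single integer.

Answer: 2

Derivation:
BFS from (A=0, B=6). One shortest path:
  1. fill(A) -> (A=4 B=6)
  2. empty(B) -> (A=4 B=0)
Reached target in 2 moves.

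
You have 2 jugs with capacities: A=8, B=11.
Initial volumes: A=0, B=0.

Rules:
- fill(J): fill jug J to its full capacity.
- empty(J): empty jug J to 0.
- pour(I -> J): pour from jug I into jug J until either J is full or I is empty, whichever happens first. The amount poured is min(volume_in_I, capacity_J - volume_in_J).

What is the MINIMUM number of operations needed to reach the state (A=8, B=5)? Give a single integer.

Answer: 7

Derivation:
BFS from (A=0, B=0). One shortest path:
  1. fill(A) -> (A=8 B=0)
  2. pour(A -> B) -> (A=0 B=8)
  3. fill(A) -> (A=8 B=8)
  4. pour(A -> B) -> (A=5 B=11)
  5. empty(B) -> (A=5 B=0)
  6. pour(A -> B) -> (A=0 B=5)
  7. fill(A) -> (A=8 B=5)
Reached target in 7 moves.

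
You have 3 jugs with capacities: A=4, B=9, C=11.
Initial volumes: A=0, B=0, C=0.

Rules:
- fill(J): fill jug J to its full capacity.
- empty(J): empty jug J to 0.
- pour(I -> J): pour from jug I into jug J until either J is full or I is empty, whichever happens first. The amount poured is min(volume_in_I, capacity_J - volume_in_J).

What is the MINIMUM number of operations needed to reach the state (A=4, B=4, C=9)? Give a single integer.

Answer: 5

Derivation:
BFS from (A=0, B=0, C=0). One shortest path:
  1. fill(A) -> (A=4 B=0 C=0)
  2. fill(B) -> (A=4 B=9 C=0)
  3. pour(B -> C) -> (A=4 B=0 C=9)
  4. pour(A -> B) -> (A=0 B=4 C=9)
  5. fill(A) -> (A=4 B=4 C=9)
Reached target in 5 moves.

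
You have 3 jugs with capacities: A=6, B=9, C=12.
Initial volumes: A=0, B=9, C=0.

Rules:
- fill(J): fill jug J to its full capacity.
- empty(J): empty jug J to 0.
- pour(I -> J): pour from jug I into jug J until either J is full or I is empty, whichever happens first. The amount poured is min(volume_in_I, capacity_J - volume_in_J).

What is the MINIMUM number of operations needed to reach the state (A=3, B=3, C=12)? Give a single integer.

BFS from (A=0, B=9, C=0). One shortest path:
  1. pour(B -> C) -> (A=0 B=0 C=9)
  2. fill(B) -> (A=0 B=9 C=9)
  3. pour(B -> A) -> (A=6 B=3 C=9)
  4. pour(A -> C) -> (A=3 B=3 C=12)
Reached target in 4 moves.

Answer: 4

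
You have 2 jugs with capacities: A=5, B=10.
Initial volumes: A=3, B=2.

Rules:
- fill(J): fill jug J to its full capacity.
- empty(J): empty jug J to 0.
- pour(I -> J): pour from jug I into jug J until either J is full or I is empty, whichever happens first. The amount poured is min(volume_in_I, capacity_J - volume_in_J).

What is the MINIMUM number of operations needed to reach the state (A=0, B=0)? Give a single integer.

Answer: 2

Derivation:
BFS from (A=3, B=2). One shortest path:
  1. empty(A) -> (A=0 B=2)
  2. empty(B) -> (A=0 B=0)
Reached target in 2 moves.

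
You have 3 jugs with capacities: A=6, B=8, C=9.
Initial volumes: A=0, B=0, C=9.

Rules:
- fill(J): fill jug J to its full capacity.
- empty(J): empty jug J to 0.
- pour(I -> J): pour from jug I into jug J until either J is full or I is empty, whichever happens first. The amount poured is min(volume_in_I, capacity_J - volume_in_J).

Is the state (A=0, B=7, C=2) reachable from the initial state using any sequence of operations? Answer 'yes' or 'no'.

BFS from (A=0, B=0, C=9):
  1. pour(C -> B) -> (A=0 B=8 C=1)
  2. pour(B -> A) -> (A=6 B=2 C=1)
  3. pour(A -> C) -> (A=0 B=2 C=7)
  4. pour(B -> A) -> (A=2 B=0 C=7)
  5. pour(C -> B) -> (A=2 B=7 C=0)
  6. pour(A -> C) -> (A=0 B=7 C=2)
Target reached → yes.

Answer: yes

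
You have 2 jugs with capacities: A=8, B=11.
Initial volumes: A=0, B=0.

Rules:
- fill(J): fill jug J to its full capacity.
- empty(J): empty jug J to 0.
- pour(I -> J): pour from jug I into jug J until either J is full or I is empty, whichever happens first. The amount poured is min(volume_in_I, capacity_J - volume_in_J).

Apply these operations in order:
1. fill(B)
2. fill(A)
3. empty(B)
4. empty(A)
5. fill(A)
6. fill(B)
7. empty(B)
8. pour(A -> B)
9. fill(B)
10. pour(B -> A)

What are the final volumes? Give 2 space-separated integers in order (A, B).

Step 1: fill(B) -> (A=0 B=11)
Step 2: fill(A) -> (A=8 B=11)
Step 3: empty(B) -> (A=8 B=0)
Step 4: empty(A) -> (A=0 B=0)
Step 5: fill(A) -> (A=8 B=0)
Step 6: fill(B) -> (A=8 B=11)
Step 7: empty(B) -> (A=8 B=0)
Step 8: pour(A -> B) -> (A=0 B=8)
Step 9: fill(B) -> (A=0 B=11)
Step 10: pour(B -> A) -> (A=8 B=3)

Answer: 8 3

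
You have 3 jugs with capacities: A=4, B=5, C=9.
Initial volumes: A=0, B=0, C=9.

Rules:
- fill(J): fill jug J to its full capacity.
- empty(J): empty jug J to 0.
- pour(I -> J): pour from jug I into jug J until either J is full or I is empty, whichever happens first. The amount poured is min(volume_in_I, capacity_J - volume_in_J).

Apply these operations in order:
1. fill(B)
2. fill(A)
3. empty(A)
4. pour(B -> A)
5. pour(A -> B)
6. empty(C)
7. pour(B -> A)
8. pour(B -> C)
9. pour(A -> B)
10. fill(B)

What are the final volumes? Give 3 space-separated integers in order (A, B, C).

Answer: 0 5 1

Derivation:
Step 1: fill(B) -> (A=0 B=5 C=9)
Step 2: fill(A) -> (A=4 B=5 C=9)
Step 3: empty(A) -> (A=0 B=5 C=9)
Step 4: pour(B -> A) -> (A=4 B=1 C=9)
Step 5: pour(A -> B) -> (A=0 B=5 C=9)
Step 6: empty(C) -> (A=0 B=5 C=0)
Step 7: pour(B -> A) -> (A=4 B=1 C=0)
Step 8: pour(B -> C) -> (A=4 B=0 C=1)
Step 9: pour(A -> B) -> (A=0 B=4 C=1)
Step 10: fill(B) -> (A=0 B=5 C=1)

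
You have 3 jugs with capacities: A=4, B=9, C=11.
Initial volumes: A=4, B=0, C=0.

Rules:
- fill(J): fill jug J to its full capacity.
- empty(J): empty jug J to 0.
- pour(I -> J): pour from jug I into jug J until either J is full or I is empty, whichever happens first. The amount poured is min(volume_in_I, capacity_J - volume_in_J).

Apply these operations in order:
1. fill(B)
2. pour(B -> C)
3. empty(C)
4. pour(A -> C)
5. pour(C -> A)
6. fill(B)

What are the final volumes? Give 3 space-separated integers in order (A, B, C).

Step 1: fill(B) -> (A=4 B=9 C=0)
Step 2: pour(B -> C) -> (A=4 B=0 C=9)
Step 3: empty(C) -> (A=4 B=0 C=0)
Step 4: pour(A -> C) -> (A=0 B=0 C=4)
Step 5: pour(C -> A) -> (A=4 B=0 C=0)
Step 6: fill(B) -> (A=4 B=9 C=0)

Answer: 4 9 0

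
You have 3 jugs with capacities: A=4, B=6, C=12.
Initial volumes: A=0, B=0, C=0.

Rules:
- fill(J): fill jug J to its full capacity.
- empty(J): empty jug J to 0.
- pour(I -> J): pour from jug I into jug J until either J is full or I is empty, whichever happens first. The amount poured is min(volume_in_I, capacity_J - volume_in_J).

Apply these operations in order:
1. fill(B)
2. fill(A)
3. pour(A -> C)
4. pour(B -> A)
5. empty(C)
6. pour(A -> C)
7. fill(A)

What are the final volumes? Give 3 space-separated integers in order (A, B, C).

Step 1: fill(B) -> (A=0 B=6 C=0)
Step 2: fill(A) -> (A=4 B=6 C=0)
Step 3: pour(A -> C) -> (A=0 B=6 C=4)
Step 4: pour(B -> A) -> (A=4 B=2 C=4)
Step 5: empty(C) -> (A=4 B=2 C=0)
Step 6: pour(A -> C) -> (A=0 B=2 C=4)
Step 7: fill(A) -> (A=4 B=2 C=4)

Answer: 4 2 4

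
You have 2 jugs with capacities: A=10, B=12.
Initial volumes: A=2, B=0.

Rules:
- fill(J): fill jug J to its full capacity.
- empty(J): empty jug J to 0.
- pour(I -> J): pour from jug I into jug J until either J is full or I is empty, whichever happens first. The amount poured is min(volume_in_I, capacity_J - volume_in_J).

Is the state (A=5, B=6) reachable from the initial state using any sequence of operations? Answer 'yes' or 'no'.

BFS explored all 22 reachable states.
Reachable set includes: (0,0), (0,2), (0,4), (0,6), (0,8), (0,10), (0,12), (2,0), (2,12), (4,0), (4,12), (6,0) ...
Target (A=5, B=6) not in reachable set → no.

Answer: no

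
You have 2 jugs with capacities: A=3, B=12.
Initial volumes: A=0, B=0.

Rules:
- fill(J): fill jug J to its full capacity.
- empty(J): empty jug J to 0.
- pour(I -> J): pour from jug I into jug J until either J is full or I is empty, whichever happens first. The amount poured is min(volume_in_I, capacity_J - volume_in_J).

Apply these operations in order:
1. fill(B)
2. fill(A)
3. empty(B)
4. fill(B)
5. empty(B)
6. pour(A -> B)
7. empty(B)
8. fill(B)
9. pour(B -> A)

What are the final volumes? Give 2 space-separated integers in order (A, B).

Step 1: fill(B) -> (A=0 B=12)
Step 2: fill(A) -> (A=3 B=12)
Step 3: empty(B) -> (A=3 B=0)
Step 4: fill(B) -> (A=3 B=12)
Step 5: empty(B) -> (A=3 B=0)
Step 6: pour(A -> B) -> (A=0 B=3)
Step 7: empty(B) -> (A=0 B=0)
Step 8: fill(B) -> (A=0 B=12)
Step 9: pour(B -> A) -> (A=3 B=9)

Answer: 3 9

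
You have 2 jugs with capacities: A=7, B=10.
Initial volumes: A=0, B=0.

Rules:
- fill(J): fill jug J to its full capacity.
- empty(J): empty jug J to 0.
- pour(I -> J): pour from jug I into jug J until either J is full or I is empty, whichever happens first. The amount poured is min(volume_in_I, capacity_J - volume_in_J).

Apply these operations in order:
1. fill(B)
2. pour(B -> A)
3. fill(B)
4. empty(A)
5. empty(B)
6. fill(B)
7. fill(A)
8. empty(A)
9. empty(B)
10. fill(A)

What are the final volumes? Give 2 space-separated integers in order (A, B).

Answer: 7 0

Derivation:
Step 1: fill(B) -> (A=0 B=10)
Step 2: pour(B -> A) -> (A=7 B=3)
Step 3: fill(B) -> (A=7 B=10)
Step 4: empty(A) -> (A=0 B=10)
Step 5: empty(B) -> (A=0 B=0)
Step 6: fill(B) -> (A=0 B=10)
Step 7: fill(A) -> (A=7 B=10)
Step 8: empty(A) -> (A=0 B=10)
Step 9: empty(B) -> (A=0 B=0)
Step 10: fill(A) -> (A=7 B=0)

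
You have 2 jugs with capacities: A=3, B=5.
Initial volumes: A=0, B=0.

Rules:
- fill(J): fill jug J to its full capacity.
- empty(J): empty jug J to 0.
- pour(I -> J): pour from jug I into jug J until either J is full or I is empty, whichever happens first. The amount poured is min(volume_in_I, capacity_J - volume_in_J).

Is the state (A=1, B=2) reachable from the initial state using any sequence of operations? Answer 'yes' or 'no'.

Answer: no

Derivation:
BFS explored all 16 reachable states.
Reachable set includes: (0,0), (0,1), (0,2), (0,3), (0,4), (0,5), (1,0), (1,5), (2,0), (2,5), (3,0), (3,1) ...
Target (A=1, B=2) not in reachable set → no.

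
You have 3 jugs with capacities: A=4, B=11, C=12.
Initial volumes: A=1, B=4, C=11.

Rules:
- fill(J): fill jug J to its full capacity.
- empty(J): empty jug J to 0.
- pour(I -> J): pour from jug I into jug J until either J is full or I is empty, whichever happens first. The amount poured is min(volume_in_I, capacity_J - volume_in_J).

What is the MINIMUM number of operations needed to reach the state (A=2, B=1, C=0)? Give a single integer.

BFS from (A=1, B=4, C=11). One shortest path:
  1. fill(B) -> (A=1 B=11 C=11)
  2. pour(B -> C) -> (A=1 B=10 C=12)
  3. empty(C) -> (A=1 B=10 C=0)
  4. pour(B -> C) -> (A=1 B=0 C=10)
  5. pour(A -> B) -> (A=0 B=1 C=10)
  6. fill(A) -> (A=4 B=1 C=10)
  7. pour(A -> C) -> (A=2 B=1 C=12)
  8. empty(C) -> (A=2 B=1 C=0)
Reached target in 8 moves.

Answer: 8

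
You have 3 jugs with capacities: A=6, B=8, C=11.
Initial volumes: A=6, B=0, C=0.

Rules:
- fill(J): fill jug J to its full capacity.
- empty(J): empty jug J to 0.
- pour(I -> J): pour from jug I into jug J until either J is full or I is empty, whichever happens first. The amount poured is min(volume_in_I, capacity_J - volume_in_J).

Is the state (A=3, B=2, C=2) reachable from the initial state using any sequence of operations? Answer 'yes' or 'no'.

Answer: no

Derivation:
BFS explored all 406 reachable states.
Reachable set includes: (0,0,0), (0,0,1), (0,0,2), (0,0,3), (0,0,4), (0,0,5), (0,0,6), (0,0,7), (0,0,8), (0,0,9), (0,0,10), (0,0,11) ...
Target (A=3, B=2, C=2) not in reachable set → no.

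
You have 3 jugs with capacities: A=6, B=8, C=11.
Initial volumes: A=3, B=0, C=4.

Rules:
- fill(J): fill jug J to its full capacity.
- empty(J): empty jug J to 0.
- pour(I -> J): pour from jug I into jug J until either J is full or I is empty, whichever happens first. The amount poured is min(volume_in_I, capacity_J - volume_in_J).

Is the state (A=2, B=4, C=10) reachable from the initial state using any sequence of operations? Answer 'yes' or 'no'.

BFS explored all 406 reachable states.
Reachable set includes: (0,0,0), (0,0,1), (0,0,2), (0,0,3), (0,0,4), (0,0,5), (0,0,6), (0,0,7), (0,0,8), (0,0,9), (0,0,10), (0,0,11) ...
Target (A=2, B=4, C=10) not in reachable set → no.

Answer: no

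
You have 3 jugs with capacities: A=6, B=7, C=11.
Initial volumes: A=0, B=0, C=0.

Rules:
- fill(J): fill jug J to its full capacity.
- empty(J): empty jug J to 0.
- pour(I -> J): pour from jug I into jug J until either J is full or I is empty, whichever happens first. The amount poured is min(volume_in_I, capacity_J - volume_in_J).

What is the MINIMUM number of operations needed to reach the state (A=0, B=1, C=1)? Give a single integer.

Answer: 7

Derivation:
BFS from (A=0, B=0, C=0). One shortest path:
  1. fill(A) -> (A=6 B=0 C=0)
  2. fill(B) -> (A=6 B=7 C=0)
  3. pour(A -> C) -> (A=0 B=7 C=6)
  4. pour(B -> A) -> (A=6 B=1 C=6)
  5. pour(A -> C) -> (A=1 B=1 C=11)
  6. empty(C) -> (A=1 B=1 C=0)
  7. pour(A -> C) -> (A=0 B=1 C=1)
Reached target in 7 moves.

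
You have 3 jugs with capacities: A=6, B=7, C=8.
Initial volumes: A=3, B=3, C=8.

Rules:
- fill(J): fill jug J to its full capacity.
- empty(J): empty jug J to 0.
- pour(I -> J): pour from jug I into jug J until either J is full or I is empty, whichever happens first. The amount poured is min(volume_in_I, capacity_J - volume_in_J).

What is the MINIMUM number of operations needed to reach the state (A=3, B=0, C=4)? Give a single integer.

BFS from (A=3, B=3, C=8). One shortest path:
  1. pour(C -> B) -> (A=3 B=7 C=4)
  2. empty(B) -> (A=3 B=0 C=4)
Reached target in 2 moves.

Answer: 2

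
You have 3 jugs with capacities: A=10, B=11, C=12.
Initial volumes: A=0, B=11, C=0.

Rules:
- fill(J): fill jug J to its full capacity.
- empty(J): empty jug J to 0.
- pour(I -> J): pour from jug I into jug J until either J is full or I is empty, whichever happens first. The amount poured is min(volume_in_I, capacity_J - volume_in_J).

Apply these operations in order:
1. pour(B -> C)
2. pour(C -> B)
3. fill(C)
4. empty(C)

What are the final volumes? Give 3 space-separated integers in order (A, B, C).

Answer: 0 11 0

Derivation:
Step 1: pour(B -> C) -> (A=0 B=0 C=11)
Step 2: pour(C -> B) -> (A=0 B=11 C=0)
Step 3: fill(C) -> (A=0 B=11 C=12)
Step 4: empty(C) -> (A=0 B=11 C=0)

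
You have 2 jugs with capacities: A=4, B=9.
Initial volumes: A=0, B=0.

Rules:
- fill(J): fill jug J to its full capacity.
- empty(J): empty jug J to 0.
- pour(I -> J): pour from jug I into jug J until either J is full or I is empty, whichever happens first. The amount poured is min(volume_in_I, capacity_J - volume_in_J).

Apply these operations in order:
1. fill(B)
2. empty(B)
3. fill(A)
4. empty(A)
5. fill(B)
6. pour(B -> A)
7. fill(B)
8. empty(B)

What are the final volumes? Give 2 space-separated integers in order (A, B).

Answer: 4 0

Derivation:
Step 1: fill(B) -> (A=0 B=9)
Step 2: empty(B) -> (A=0 B=0)
Step 3: fill(A) -> (A=4 B=0)
Step 4: empty(A) -> (A=0 B=0)
Step 5: fill(B) -> (A=0 B=9)
Step 6: pour(B -> A) -> (A=4 B=5)
Step 7: fill(B) -> (A=4 B=9)
Step 8: empty(B) -> (A=4 B=0)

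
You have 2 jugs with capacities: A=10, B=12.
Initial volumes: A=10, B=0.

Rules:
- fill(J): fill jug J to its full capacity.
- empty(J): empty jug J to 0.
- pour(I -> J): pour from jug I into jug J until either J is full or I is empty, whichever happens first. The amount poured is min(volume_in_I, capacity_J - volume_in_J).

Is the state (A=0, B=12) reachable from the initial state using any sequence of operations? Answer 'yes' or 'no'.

BFS from (A=10, B=0):
  1. empty(A) -> (A=0 B=0)
  2. fill(B) -> (A=0 B=12)
Target reached → yes.

Answer: yes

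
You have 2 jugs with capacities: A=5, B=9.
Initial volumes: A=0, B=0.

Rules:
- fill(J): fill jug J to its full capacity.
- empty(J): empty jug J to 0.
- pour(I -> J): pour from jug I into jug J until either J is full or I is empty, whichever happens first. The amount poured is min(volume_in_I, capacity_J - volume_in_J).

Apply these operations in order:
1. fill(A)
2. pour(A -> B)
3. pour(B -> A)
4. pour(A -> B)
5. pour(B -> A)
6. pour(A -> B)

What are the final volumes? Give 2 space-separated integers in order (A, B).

Answer: 0 5

Derivation:
Step 1: fill(A) -> (A=5 B=0)
Step 2: pour(A -> B) -> (A=0 B=5)
Step 3: pour(B -> A) -> (A=5 B=0)
Step 4: pour(A -> B) -> (A=0 B=5)
Step 5: pour(B -> A) -> (A=5 B=0)
Step 6: pour(A -> B) -> (A=0 B=5)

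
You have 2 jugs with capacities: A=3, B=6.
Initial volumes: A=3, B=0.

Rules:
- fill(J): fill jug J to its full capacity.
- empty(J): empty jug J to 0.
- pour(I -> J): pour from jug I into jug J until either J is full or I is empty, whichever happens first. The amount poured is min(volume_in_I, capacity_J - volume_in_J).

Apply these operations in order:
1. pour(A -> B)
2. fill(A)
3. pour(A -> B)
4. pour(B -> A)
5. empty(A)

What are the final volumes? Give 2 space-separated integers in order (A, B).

Step 1: pour(A -> B) -> (A=0 B=3)
Step 2: fill(A) -> (A=3 B=3)
Step 3: pour(A -> B) -> (A=0 B=6)
Step 4: pour(B -> A) -> (A=3 B=3)
Step 5: empty(A) -> (A=0 B=3)

Answer: 0 3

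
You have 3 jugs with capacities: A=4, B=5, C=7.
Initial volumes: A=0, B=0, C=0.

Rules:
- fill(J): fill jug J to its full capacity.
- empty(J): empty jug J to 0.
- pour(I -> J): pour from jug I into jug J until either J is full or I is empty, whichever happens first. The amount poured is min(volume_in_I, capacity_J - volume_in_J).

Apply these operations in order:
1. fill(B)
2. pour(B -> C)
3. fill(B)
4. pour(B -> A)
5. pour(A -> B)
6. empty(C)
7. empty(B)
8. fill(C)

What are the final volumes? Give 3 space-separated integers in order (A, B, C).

Step 1: fill(B) -> (A=0 B=5 C=0)
Step 2: pour(B -> C) -> (A=0 B=0 C=5)
Step 3: fill(B) -> (A=0 B=5 C=5)
Step 4: pour(B -> A) -> (A=4 B=1 C=5)
Step 5: pour(A -> B) -> (A=0 B=5 C=5)
Step 6: empty(C) -> (A=0 B=5 C=0)
Step 7: empty(B) -> (A=0 B=0 C=0)
Step 8: fill(C) -> (A=0 B=0 C=7)

Answer: 0 0 7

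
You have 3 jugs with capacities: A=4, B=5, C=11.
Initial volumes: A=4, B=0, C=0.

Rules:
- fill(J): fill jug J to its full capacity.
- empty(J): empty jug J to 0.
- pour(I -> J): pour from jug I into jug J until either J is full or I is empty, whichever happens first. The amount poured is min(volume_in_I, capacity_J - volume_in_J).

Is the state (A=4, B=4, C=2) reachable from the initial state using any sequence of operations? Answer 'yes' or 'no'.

Answer: yes

Derivation:
BFS from (A=4, B=0, C=0):
  1. fill(C) -> (A=4 B=0 C=11)
  2. pour(C -> B) -> (A=4 B=5 C=6)
  3. empty(B) -> (A=4 B=0 C=6)
  4. pour(A -> B) -> (A=0 B=4 C=6)
  5. pour(C -> A) -> (A=4 B=4 C=2)
Target reached → yes.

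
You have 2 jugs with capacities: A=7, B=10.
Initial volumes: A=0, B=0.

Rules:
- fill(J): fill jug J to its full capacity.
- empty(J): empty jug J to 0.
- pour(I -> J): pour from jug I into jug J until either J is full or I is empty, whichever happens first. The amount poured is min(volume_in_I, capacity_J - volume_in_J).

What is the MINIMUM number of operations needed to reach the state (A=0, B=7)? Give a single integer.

Answer: 2

Derivation:
BFS from (A=0, B=0). One shortest path:
  1. fill(A) -> (A=7 B=0)
  2. pour(A -> B) -> (A=0 B=7)
Reached target in 2 moves.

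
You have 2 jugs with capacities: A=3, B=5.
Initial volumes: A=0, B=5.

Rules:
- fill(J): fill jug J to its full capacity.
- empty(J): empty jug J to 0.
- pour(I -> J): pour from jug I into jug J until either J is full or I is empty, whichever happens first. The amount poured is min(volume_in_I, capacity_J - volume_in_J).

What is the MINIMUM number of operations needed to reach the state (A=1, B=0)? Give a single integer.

BFS from (A=0, B=5). One shortest path:
  1. fill(A) -> (A=3 B=5)
  2. empty(B) -> (A=3 B=0)
  3. pour(A -> B) -> (A=0 B=3)
  4. fill(A) -> (A=3 B=3)
  5. pour(A -> B) -> (A=1 B=5)
  6. empty(B) -> (A=1 B=0)
Reached target in 6 moves.

Answer: 6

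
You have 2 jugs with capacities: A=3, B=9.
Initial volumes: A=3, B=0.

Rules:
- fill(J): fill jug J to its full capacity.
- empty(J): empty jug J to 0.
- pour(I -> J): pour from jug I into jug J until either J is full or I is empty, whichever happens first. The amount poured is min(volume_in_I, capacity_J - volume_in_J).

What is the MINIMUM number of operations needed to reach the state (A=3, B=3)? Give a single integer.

BFS from (A=3, B=0). One shortest path:
  1. pour(A -> B) -> (A=0 B=3)
  2. fill(A) -> (A=3 B=3)
Reached target in 2 moves.

Answer: 2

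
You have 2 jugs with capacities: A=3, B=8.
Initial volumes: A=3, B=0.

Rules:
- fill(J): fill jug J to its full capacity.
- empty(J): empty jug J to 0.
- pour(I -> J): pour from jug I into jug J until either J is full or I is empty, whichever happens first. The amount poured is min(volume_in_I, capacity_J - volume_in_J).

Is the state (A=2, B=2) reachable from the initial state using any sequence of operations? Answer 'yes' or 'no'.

BFS explored all 22 reachable states.
Reachable set includes: (0,0), (0,1), (0,2), (0,3), (0,4), (0,5), (0,6), (0,7), (0,8), (1,0), (1,8), (2,0) ...
Target (A=2, B=2) not in reachable set → no.

Answer: no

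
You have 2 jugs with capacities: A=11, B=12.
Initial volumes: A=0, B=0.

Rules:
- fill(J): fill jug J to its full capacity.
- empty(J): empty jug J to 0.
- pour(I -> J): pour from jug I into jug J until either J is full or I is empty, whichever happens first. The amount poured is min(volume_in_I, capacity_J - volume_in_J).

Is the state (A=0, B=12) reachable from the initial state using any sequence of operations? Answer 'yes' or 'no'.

BFS from (A=0, B=0):
  1. fill(B) -> (A=0 B=12)
Target reached → yes.

Answer: yes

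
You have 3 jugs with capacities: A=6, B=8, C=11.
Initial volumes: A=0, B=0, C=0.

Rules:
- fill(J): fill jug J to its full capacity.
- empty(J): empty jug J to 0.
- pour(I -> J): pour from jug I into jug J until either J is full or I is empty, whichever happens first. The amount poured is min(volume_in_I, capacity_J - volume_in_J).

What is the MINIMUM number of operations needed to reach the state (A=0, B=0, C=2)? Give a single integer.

Answer: 4

Derivation:
BFS from (A=0, B=0, C=0). One shortest path:
  1. fill(B) -> (A=0 B=8 C=0)
  2. pour(B -> A) -> (A=6 B=2 C=0)
  3. empty(A) -> (A=0 B=2 C=0)
  4. pour(B -> C) -> (A=0 B=0 C=2)
Reached target in 4 moves.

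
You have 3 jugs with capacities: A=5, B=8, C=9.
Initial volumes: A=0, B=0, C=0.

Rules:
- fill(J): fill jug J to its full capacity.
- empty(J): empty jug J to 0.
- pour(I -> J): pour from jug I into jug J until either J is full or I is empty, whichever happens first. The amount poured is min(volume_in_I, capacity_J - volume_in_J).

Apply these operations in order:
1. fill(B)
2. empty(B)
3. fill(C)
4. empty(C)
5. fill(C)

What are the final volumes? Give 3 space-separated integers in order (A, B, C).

Step 1: fill(B) -> (A=0 B=8 C=0)
Step 2: empty(B) -> (A=0 B=0 C=0)
Step 3: fill(C) -> (A=0 B=0 C=9)
Step 4: empty(C) -> (A=0 B=0 C=0)
Step 5: fill(C) -> (A=0 B=0 C=9)

Answer: 0 0 9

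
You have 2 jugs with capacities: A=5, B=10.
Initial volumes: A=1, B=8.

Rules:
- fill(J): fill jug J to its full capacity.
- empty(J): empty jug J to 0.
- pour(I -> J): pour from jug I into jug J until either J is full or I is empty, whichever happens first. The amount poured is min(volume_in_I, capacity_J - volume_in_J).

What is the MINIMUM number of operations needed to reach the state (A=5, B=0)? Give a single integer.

Answer: 2

Derivation:
BFS from (A=1, B=8). One shortest path:
  1. fill(A) -> (A=5 B=8)
  2. empty(B) -> (A=5 B=0)
Reached target in 2 moves.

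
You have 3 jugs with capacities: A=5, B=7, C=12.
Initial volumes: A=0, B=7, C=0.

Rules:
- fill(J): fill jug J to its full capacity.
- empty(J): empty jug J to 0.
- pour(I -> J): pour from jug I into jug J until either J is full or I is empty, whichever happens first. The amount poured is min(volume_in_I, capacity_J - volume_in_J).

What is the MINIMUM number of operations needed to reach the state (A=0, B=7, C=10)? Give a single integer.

Answer: 4

Derivation:
BFS from (A=0, B=7, C=0). One shortest path:
  1. fill(A) -> (A=5 B=7 C=0)
  2. pour(A -> C) -> (A=0 B=7 C=5)
  3. fill(A) -> (A=5 B=7 C=5)
  4. pour(A -> C) -> (A=0 B=7 C=10)
Reached target in 4 moves.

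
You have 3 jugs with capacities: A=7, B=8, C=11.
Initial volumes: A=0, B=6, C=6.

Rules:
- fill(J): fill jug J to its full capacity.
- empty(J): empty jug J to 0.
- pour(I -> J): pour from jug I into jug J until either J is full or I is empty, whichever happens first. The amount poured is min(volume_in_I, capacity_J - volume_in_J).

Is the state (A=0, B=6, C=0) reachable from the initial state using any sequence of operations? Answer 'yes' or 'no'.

BFS from (A=0, B=6, C=6):
  1. empty(C) -> (A=0 B=6 C=0)
Target reached → yes.

Answer: yes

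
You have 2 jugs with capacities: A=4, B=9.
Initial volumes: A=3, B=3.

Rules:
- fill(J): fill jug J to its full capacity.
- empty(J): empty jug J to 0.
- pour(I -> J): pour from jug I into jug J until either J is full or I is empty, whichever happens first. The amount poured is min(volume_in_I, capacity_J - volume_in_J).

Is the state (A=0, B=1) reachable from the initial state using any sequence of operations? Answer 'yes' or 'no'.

Answer: yes

Derivation:
BFS from (A=3, B=3):
  1. pour(A -> B) -> (A=0 B=6)
  2. fill(A) -> (A=4 B=6)
  3. pour(A -> B) -> (A=1 B=9)
  4. empty(B) -> (A=1 B=0)
  5. pour(A -> B) -> (A=0 B=1)
Target reached → yes.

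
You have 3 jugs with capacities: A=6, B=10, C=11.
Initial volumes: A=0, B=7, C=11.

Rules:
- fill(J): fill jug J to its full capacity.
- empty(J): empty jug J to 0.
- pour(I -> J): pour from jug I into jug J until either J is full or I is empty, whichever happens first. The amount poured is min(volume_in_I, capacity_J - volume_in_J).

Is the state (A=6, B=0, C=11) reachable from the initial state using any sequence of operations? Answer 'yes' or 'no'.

Answer: yes

Derivation:
BFS from (A=0, B=7, C=11):
  1. fill(A) -> (A=6 B=7 C=11)
  2. empty(B) -> (A=6 B=0 C=11)
Target reached → yes.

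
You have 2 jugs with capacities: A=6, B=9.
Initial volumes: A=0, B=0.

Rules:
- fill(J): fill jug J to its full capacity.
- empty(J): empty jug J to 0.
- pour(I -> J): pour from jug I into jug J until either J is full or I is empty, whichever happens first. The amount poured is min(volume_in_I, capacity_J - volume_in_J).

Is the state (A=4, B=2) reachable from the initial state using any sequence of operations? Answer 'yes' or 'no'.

BFS explored all 10 reachable states.
Reachable set includes: (0,0), (0,3), (0,6), (0,9), (3,0), (3,9), (6,0), (6,3), (6,6), (6,9)
Target (A=4, B=2) not in reachable set → no.

Answer: no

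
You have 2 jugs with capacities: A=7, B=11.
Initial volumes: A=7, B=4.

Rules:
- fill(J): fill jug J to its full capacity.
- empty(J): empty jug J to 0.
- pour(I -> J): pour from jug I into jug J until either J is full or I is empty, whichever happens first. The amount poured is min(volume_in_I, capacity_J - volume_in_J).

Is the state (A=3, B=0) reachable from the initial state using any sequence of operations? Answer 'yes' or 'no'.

Answer: yes

Derivation:
BFS from (A=7, B=4):
  1. empty(B) -> (A=7 B=0)
  2. pour(A -> B) -> (A=0 B=7)
  3. fill(A) -> (A=7 B=7)
  4. pour(A -> B) -> (A=3 B=11)
  5. empty(B) -> (A=3 B=0)
Target reached → yes.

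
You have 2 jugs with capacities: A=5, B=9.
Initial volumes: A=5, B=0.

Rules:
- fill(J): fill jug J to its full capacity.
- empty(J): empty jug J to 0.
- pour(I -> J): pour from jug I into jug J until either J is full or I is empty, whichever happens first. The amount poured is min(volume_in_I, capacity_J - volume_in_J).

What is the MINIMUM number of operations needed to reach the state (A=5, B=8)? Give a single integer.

Answer: 7

Derivation:
BFS from (A=5, B=0). One shortest path:
  1. empty(A) -> (A=0 B=0)
  2. fill(B) -> (A=0 B=9)
  3. pour(B -> A) -> (A=5 B=4)
  4. empty(A) -> (A=0 B=4)
  5. pour(B -> A) -> (A=4 B=0)
  6. fill(B) -> (A=4 B=9)
  7. pour(B -> A) -> (A=5 B=8)
Reached target in 7 moves.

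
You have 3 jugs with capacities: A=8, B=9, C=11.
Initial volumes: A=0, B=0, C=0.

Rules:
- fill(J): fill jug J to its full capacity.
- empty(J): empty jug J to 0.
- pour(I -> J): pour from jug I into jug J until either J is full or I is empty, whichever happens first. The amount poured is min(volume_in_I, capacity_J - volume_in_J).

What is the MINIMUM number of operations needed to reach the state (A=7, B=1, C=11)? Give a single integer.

BFS from (A=0, B=0, C=0). One shortest path:
  1. fill(A) -> (A=8 B=0 C=0)
  2. fill(C) -> (A=8 B=0 C=11)
  3. pour(A -> B) -> (A=0 B=8 C=11)
  4. pour(C -> A) -> (A=8 B=8 C=3)
  5. pour(A -> B) -> (A=7 B=9 C=3)
  6. pour(B -> C) -> (A=7 B=1 C=11)
Reached target in 6 moves.

Answer: 6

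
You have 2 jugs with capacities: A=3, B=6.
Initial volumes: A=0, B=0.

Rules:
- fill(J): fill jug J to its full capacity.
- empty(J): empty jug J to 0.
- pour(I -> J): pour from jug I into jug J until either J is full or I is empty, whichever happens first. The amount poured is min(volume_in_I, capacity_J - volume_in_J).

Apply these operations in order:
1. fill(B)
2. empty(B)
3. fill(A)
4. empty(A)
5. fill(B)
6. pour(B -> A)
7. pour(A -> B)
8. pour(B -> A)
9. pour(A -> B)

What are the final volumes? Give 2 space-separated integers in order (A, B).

Answer: 0 6

Derivation:
Step 1: fill(B) -> (A=0 B=6)
Step 2: empty(B) -> (A=0 B=0)
Step 3: fill(A) -> (A=3 B=0)
Step 4: empty(A) -> (A=0 B=0)
Step 5: fill(B) -> (A=0 B=6)
Step 6: pour(B -> A) -> (A=3 B=3)
Step 7: pour(A -> B) -> (A=0 B=6)
Step 8: pour(B -> A) -> (A=3 B=3)
Step 9: pour(A -> B) -> (A=0 B=6)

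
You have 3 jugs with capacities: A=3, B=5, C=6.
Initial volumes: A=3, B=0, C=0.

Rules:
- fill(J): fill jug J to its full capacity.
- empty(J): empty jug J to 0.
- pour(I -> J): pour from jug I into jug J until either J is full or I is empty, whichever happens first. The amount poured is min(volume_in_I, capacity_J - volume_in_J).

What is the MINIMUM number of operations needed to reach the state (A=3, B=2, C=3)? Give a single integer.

BFS from (A=3, B=0, C=0). One shortest path:
  1. fill(B) -> (A=3 B=5 C=0)
  2. pour(A -> C) -> (A=0 B=5 C=3)
  3. pour(B -> A) -> (A=3 B=2 C=3)
Reached target in 3 moves.

Answer: 3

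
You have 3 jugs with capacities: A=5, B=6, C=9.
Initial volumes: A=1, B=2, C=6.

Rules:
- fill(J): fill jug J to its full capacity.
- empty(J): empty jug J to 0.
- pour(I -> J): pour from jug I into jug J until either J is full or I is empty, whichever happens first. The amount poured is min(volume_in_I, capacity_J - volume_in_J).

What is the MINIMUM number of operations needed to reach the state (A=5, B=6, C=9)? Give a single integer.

BFS from (A=1, B=2, C=6). One shortest path:
  1. fill(A) -> (A=5 B=2 C=6)
  2. fill(B) -> (A=5 B=6 C=6)
  3. fill(C) -> (A=5 B=6 C=9)
Reached target in 3 moves.

Answer: 3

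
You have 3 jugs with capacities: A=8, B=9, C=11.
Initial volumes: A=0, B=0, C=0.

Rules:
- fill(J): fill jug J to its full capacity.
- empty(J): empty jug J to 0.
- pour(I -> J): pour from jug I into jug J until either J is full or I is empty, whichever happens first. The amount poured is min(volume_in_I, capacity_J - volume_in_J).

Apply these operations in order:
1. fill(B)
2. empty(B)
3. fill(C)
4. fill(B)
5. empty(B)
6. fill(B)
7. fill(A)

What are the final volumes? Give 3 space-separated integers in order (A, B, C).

Answer: 8 9 11

Derivation:
Step 1: fill(B) -> (A=0 B=9 C=0)
Step 2: empty(B) -> (A=0 B=0 C=0)
Step 3: fill(C) -> (A=0 B=0 C=11)
Step 4: fill(B) -> (A=0 B=9 C=11)
Step 5: empty(B) -> (A=0 B=0 C=11)
Step 6: fill(B) -> (A=0 B=9 C=11)
Step 7: fill(A) -> (A=8 B=9 C=11)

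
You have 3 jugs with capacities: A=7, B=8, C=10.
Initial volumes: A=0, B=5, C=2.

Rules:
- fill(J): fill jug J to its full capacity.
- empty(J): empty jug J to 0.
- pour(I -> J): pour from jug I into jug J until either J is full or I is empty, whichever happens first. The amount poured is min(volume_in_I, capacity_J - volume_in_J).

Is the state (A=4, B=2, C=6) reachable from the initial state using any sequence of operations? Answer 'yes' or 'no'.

BFS explored all 414 reachable states.
Reachable set includes: (0,0,0), (0,0,1), (0,0,2), (0,0,3), (0,0,4), (0,0,5), (0,0,6), (0,0,7), (0,0,8), (0,0,9), (0,0,10), (0,1,0) ...
Target (A=4, B=2, C=6) not in reachable set → no.

Answer: no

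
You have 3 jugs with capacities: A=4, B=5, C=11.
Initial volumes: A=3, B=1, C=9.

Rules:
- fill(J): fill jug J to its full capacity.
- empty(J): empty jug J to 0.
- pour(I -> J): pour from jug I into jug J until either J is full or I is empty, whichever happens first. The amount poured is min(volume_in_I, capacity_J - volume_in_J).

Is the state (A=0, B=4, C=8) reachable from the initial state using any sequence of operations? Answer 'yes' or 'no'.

BFS from (A=3, B=1, C=9):
  1. empty(B) -> (A=3 B=0 C=9)
  2. pour(C -> A) -> (A=4 B=0 C=8)
  3. pour(A -> B) -> (A=0 B=4 C=8)
Target reached → yes.

Answer: yes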